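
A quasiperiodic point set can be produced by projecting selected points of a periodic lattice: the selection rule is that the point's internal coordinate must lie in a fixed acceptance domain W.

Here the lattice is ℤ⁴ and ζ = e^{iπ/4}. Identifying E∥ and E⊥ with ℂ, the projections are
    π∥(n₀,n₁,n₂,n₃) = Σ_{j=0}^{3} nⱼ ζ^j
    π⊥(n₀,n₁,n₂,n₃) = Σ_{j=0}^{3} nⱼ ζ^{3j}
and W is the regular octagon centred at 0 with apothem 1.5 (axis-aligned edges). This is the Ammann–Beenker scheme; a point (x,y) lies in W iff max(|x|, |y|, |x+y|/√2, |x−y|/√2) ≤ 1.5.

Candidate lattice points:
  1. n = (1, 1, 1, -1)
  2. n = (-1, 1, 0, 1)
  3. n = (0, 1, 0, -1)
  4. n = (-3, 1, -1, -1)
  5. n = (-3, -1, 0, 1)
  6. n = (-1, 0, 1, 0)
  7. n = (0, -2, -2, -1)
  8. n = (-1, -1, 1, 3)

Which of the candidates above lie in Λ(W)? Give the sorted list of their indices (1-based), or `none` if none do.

1, 3, 6, 7

With ζ = e^{iπ/4} the internal vectors are ζ^0,ζ^3,ζ^6,ζ^9.
#1 (1, 1, 1, -1): internal (-0.4142, -1.0000); octagon support 1.0000 vs apothem 1.5 → ∈ W
#2 (-1, 1, 0, 1): internal (-1.0000, 1.4142); octagon support 1.7071 vs apothem 1.5 → ∉ W
#3 (0, 1, 0, -1): internal (-1.4142, 0.0000); octagon support 1.4142 vs apothem 1.5 → ∈ W
#4 (-3, 1, -1, -1): internal (-4.4142, 1.0000); octagon support 4.4142 vs apothem 1.5 → ∉ W
#5 (-3, -1, 0, 1): internal (-1.5858, 0.0000); octagon support 1.5858 vs apothem 1.5 → ∉ W
#6 (-1, 0, 1, 0): internal (-1.0000, -1.0000); octagon support 1.4142 vs apothem 1.5 → ∈ W
#7 (0, -2, -2, -1): internal (0.7071, -0.1213); octagon support 0.7071 vs apothem 1.5 → ∈ W
#8 (-1, -1, 1, 3): internal (1.8284, 0.4142); octagon support 1.8284 vs apothem 1.5 → ∉ W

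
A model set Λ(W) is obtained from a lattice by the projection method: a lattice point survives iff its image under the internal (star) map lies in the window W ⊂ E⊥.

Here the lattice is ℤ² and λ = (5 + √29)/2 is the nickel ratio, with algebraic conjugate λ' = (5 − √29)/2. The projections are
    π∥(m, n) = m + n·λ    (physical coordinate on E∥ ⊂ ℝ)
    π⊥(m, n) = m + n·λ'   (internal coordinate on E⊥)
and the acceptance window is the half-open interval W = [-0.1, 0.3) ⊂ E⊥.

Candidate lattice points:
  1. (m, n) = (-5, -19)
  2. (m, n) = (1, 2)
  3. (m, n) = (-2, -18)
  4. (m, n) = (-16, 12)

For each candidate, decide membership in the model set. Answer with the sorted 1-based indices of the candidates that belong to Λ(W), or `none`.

none

Numerically λ ≈ 5.19258 and λ' = −1/λ ≈ -0.19258.
[1] lift (-5,-19): star map gives -1.34093; window check -0.1 ≤ -1.34093 < 0.3 is false → out
[2] lift (1,2): star map gives 0.61484; window check -0.1 ≤ 0.61484 < 0.3 is false → out
[3] lift (-2,-18): star map gives 1.46648; window check -0.1 ≤ 1.46648 < 0.3 is false → out
[4] lift (-16,12): star map gives -18.31099; window check -0.1 ≤ -18.31099 < 0.3 is false → out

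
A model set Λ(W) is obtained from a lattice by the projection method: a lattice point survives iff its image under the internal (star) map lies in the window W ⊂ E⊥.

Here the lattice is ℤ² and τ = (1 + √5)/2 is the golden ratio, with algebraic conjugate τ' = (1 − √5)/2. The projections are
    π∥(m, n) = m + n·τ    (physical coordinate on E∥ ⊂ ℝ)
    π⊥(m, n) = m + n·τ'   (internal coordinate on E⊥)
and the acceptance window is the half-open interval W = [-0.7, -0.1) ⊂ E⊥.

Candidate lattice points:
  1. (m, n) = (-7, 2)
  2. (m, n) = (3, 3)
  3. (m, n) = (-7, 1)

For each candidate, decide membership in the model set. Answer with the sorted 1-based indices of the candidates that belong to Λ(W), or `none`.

none

Compute τ' = (1−√5)/2 = -0.618034, so π⊥(m,n) = m -0.618034·n.
[1] lift (-7,2): star map gives -8.236068; window check -0.7 ≤ -8.236068 < -0.1 is false → out
[2] lift (3,3): star map gives 1.145898; window check -0.7 ≤ 1.145898 < -0.1 is false → out
[3] lift (-7,1): star map gives -7.618034; window check -0.7 ≤ -7.618034 < -0.1 is false → out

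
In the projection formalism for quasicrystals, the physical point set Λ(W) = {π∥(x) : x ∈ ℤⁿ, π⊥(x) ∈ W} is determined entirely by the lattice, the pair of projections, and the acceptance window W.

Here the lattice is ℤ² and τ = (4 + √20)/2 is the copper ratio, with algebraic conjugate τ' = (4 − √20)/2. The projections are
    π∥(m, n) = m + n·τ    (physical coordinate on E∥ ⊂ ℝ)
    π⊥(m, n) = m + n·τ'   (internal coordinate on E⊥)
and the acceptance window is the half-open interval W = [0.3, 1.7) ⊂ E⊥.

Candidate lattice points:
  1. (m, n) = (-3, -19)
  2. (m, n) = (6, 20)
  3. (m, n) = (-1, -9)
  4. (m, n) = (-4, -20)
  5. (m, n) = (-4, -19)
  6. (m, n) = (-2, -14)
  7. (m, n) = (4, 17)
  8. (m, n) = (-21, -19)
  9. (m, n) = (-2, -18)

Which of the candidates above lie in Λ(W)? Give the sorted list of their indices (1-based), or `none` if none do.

1, 2, 3, 4, 5, 6

Numerically τ ≈ 4.2361 and τ' = −1/τ ≈ -0.2361.
candidate 1: (m,n)=(-3,-19) → π∥ = -3-19·τ ≈ -83.4853, π⊥ = -3-19·τ' ≈ 1.4853 ∈ [0.3, 1.7) ⇒ IN Λ
candidate 2: (m,n)=(6,20) → π∥ = 6+20·τ ≈ 90.7214, π⊥ = 6+20·τ' ≈ 1.2786 ∈ [0.3, 1.7) ⇒ IN Λ
candidate 3: (m,n)=(-1,-9) → π∥ = -1-9·τ ≈ -39.1246, π⊥ = -1-9·τ' ≈ 1.1246 ∈ [0.3, 1.7) ⇒ IN Λ
candidate 4: (m,n)=(-4,-20) → π∥ = -4-20·τ ≈ -88.7214, π⊥ = -4-20·τ' ≈ 0.7214 ∈ [0.3, 1.7) ⇒ IN Λ
candidate 5: (m,n)=(-4,-19) → π∥ = -4-19·τ ≈ -84.4853, π⊥ = -4-19·τ' ≈ 0.4853 ∈ [0.3, 1.7) ⇒ IN Λ
candidate 6: (m,n)=(-2,-14) → π∥ = -2-14·τ ≈ -61.3050, π⊥ = -2-14·τ' ≈ 1.3050 ∈ [0.3, 1.7) ⇒ IN Λ
candidate 7: (m,n)=(4,17) → π∥ = 4+17·τ ≈ 76.0132, π⊥ = 4+17·τ' ≈ -0.0132 ∉ [0.3, 1.7) ⇒ out
candidate 8: (m,n)=(-21,-19) → π∥ = -21-19·τ ≈ -101.4853, π⊥ = -21-19·τ' ≈ -16.5147 ∉ [0.3, 1.7) ⇒ out
candidate 9: (m,n)=(-2,-18) → π∥ = -2-18·τ ≈ -78.2492, π⊥ = -2-18·τ' ≈ 2.2492 ∉ [0.3, 1.7) ⇒ out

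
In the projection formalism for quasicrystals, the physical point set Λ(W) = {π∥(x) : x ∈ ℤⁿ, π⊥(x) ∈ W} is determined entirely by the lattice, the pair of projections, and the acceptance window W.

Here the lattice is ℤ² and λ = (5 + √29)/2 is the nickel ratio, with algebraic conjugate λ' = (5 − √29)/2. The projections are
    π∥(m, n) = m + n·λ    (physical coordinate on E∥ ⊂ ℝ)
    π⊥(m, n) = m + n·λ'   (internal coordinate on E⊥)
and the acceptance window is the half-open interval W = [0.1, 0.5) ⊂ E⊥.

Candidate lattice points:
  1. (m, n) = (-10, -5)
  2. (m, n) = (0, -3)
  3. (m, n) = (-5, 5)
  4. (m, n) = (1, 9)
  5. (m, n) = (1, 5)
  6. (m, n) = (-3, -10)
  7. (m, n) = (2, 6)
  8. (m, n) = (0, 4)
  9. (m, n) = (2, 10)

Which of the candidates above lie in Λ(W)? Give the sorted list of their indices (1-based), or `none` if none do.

none

λ' = (5−√29)/2 ≈ -0.1926.
candidate 1: (m,n)=(-10,-5) → π∥ = -10-5·λ ≈ -35.9629, π⊥ = -10-5·λ' ≈ -9.0371 ∉ [0.1, 0.5) ⇒ out
candidate 2: (m,n)=(0,-3) → π∥ = 0-3·λ ≈ -15.5777, π⊥ = 0-3·λ' ≈ 0.5777 ∉ [0.1, 0.5) ⇒ out
candidate 3: (m,n)=(-5,5) → π∥ = -5+5·λ ≈ 20.9629, π⊥ = -5+5·λ' ≈ -5.9629 ∉ [0.1, 0.5) ⇒ out
candidate 4: (m,n)=(1,9) → π∥ = 1+9·λ ≈ 47.7332, π⊥ = 1+9·λ' ≈ -0.7332 ∉ [0.1, 0.5) ⇒ out
candidate 5: (m,n)=(1,5) → π∥ = 1+5·λ ≈ 26.9629, π⊥ = 1+5·λ' ≈ 0.0371 ∉ [0.1, 0.5) ⇒ out
candidate 6: (m,n)=(-3,-10) → π∥ = -3-10·λ ≈ -54.9258, π⊥ = -3-10·λ' ≈ -1.0742 ∉ [0.1, 0.5) ⇒ out
candidate 7: (m,n)=(2,6) → π∥ = 2+6·λ ≈ 33.1555, π⊥ = 2+6·λ' ≈ 0.8445 ∉ [0.1, 0.5) ⇒ out
candidate 8: (m,n)=(0,4) → π∥ = 0+4·λ ≈ 20.7703, π⊥ = 0+4·λ' ≈ -0.7703 ∉ [0.1, 0.5) ⇒ out
candidate 9: (m,n)=(2,10) → π∥ = 2+10·λ ≈ 53.9258, π⊥ = 2+10·λ' ≈ 0.0742 ∉ [0.1, 0.5) ⇒ out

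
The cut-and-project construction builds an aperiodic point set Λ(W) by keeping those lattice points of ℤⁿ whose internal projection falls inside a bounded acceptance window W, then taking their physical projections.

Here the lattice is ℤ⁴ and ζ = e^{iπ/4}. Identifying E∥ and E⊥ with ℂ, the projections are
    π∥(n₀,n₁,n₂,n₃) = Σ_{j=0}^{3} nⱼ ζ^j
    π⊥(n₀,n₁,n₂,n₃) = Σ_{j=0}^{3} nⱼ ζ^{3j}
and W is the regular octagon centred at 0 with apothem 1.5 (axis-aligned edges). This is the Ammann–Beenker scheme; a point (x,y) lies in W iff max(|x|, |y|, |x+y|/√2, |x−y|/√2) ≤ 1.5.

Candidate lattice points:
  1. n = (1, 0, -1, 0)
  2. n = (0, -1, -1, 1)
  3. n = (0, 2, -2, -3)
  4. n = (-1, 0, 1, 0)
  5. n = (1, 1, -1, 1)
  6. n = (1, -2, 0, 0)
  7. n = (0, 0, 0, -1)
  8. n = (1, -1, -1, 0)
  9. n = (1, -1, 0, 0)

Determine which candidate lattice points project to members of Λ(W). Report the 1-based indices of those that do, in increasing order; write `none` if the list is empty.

1, 4, 7

Internal map: ζ^{3j} for j=0..3 gives (1,0), (−√2/2,√2/2), (0,−1), (√2/2,√2/2).
candidate 1: n = (1, 0, -1, 0) → π⊥ ≈ (+1.000000, +1.000000); max(|x|,|y|,|x±y|/√2) = 1.414214 ≤ 1.5 ⇒ ∈ W
candidate 2: n = (0, -1, -1, 1) → π⊥ ≈ (+1.414214, +1.000000); max(|x|,|y|,|x±y|/√2) = 1.707107 > 1.5 ⇒ ∉ W
candidate 3: n = (0, 2, -2, -3) → π⊥ ≈ (-3.535534, +1.292893); max(|x|,|y|,|x±y|/√2) = 3.535534 > 1.5 ⇒ ∉ W
candidate 4: n = (-1, 0, 1, 0) → π⊥ ≈ (-1.000000, -1.000000); max(|x|,|y|,|x±y|/√2) = 1.414214 ≤ 1.5 ⇒ ∈ W
candidate 5: n = (1, 1, -1, 1) → π⊥ ≈ (+1.000000, +2.414214); max(|x|,|y|,|x±y|/√2) = 2.414214 > 1.5 ⇒ ∉ W
candidate 6: n = (1, -2, 0, 0) → π⊥ ≈ (+2.414214, -1.414214); max(|x|,|y|,|x±y|/√2) = 2.707107 > 1.5 ⇒ ∉ W
candidate 7: n = (0, 0, 0, -1) → π⊥ ≈ (-0.707107, -0.707107); max(|x|,|y|,|x±y|/√2) = 1.000000 ≤ 1.5 ⇒ ∈ W
candidate 8: n = (1, -1, -1, 0) → π⊥ ≈ (+1.707107, +0.292893); max(|x|,|y|,|x±y|/√2) = 1.707107 > 1.5 ⇒ ∉ W
candidate 9: n = (1, -1, 0, 0) → π⊥ ≈ (+1.707107, -0.707107); max(|x|,|y|,|x±y|/√2) = 1.707107 > 1.5 ⇒ ∉ W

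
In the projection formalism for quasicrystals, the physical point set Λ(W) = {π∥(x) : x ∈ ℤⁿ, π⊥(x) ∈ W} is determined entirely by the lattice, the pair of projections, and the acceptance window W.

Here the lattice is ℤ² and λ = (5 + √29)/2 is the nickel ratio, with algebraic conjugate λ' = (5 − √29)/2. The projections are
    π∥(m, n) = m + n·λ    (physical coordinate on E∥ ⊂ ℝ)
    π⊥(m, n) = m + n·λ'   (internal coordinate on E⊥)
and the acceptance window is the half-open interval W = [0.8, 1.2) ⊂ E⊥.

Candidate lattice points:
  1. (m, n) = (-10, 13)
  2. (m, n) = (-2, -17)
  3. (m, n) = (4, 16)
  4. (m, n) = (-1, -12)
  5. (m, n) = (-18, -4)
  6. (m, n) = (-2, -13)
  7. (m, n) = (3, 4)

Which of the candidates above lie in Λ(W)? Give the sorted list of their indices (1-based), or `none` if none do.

Compute λ' = (5−√29)/2 = -0.1926, so π⊥(m,n) = m -0.1926·n.
candidate 1: (m,n)=(-10,13) → π∥ = -10+13·λ ≈ 57.5036, π⊥ = -10+13·λ' ≈ -12.5036 ∉ [0.8, 1.2) ⇒ out
candidate 2: (m,n)=(-2,-17) → π∥ = -2-17·λ ≈ -90.2739, π⊥ = -2-17·λ' ≈ 1.2739 ∉ [0.8, 1.2) ⇒ out
candidate 3: (m,n)=(4,16) → π∥ = 4+16·λ ≈ 87.0813, π⊥ = 4+16·λ' ≈ 0.9187 ∈ [0.8, 1.2) ⇒ IN Λ
candidate 4: (m,n)=(-1,-12) → π∥ = -1-12·λ ≈ -63.3110, π⊥ = -1-12·λ' ≈ 1.3110 ∉ [0.8, 1.2) ⇒ out
candidate 5: (m,n)=(-18,-4) → π∥ = -18-4·λ ≈ -38.7703, π⊥ = -18-4·λ' ≈ -17.2297 ∉ [0.8, 1.2) ⇒ out
candidate 6: (m,n)=(-2,-13) → π∥ = -2-13·λ ≈ -69.5036, π⊥ = -2-13·λ' ≈ 0.5036 ∉ [0.8, 1.2) ⇒ out
candidate 7: (m,n)=(3,4) → π∥ = 3+4·λ ≈ 23.7703, π⊥ = 3+4·λ' ≈ 2.2297 ∉ [0.8, 1.2) ⇒ out

3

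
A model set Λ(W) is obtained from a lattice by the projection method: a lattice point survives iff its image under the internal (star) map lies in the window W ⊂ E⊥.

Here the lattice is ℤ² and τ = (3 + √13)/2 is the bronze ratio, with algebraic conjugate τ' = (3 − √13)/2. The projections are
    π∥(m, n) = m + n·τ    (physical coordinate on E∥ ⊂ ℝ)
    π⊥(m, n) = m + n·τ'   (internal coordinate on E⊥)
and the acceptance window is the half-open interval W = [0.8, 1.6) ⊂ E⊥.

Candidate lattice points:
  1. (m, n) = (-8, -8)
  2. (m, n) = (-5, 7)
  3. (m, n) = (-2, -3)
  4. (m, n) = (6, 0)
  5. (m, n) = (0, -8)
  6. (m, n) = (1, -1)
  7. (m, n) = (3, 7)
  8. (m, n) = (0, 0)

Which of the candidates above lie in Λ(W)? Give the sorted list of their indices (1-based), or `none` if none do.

Compute τ' = (3−√13)/2 = -0.302776, so π⊥(m,n) = m -0.302776·n.
[1] lift (-8,-8): star map gives -5.577795; window check 0.8 ≤ -5.577795 < 1.6 is false → out
[2] lift (-5,7): star map gives -7.119429; window check 0.8 ≤ -7.119429 < 1.6 is false → out
[3] lift (-2,-3): star map gives -1.091673; window check 0.8 ≤ -1.091673 < 1.6 is false → out
[4] lift (6,0): star map gives 6.000000; window check 0.8 ≤ 6.000000 < 1.6 is false → out
[5] lift (0,-8): star map gives 2.422205; window check 0.8 ≤ 2.422205 < 1.6 is false → out
[6] lift (1,-1): star map gives 1.302776; window check 0.8 ≤ 1.302776 < 1.6 is true → IN Λ
[7] lift (3,7): star map gives 0.880571; window check 0.8 ≤ 0.880571 < 1.6 is true → IN Λ
[8] lift (0,0): star map gives 0.000000; window check 0.8 ≤ 0.000000 < 1.6 is false → out

6, 7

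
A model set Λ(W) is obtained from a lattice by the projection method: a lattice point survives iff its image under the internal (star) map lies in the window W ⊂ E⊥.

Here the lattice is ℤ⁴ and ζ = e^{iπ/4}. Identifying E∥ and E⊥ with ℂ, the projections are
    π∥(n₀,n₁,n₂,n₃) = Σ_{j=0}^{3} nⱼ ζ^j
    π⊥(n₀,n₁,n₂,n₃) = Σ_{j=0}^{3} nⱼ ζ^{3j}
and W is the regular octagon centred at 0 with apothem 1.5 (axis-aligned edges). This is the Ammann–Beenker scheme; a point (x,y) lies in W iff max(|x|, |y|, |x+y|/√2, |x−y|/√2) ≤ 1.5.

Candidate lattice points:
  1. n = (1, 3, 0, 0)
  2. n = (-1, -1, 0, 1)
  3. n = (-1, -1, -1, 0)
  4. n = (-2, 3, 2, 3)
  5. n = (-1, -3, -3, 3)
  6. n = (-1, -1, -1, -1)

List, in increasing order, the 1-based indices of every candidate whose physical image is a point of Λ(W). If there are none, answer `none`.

2, 3, 6

With ζ = e^{iπ/4} the internal vectors are ζ^0,ζ^3,ζ^6,ζ^9.
candidate 1: n = (1, 3, 0, 0) → π⊥ ≈ (-1.12132, +2.12132); max(|x|,|y|,|x±y|/√2) = 2.29289 > 1.5 ⇒ ∉ W
candidate 2: n = (-1, -1, 0, 1) → π⊥ ≈ (+0.41421, +0.00000); max(|x|,|y|,|x±y|/√2) = 0.41421 ≤ 1.5 ⇒ ∈ W
candidate 3: n = (-1, -1, -1, 0) → π⊥ ≈ (-0.29289, +0.29289); max(|x|,|y|,|x±y|/√2) = 0.41421 ≤ 1.5 ⇒ ∈ W
candidate 4: n = (-2, 3, 2, 3) → π⊥ ≈ (-2.00000, +2.24264); max(|x|,|y|,|x±y|/√2) = 3.00000 > 1.5 ⇒ ∉ W
candidate 5: n = (-1, -3, -3, 3) → π⊥ ≈ (+3.24264, +3.00000); max(|x|,|y|,|x±y|/√2) = 4.41421 > 1.5 ⇒ ∉ W
candidate 6: n = (-1, -1, -1, -1) → π⊥ ≈ (-1.00000, -0.41421); max(|x|,|y|,|x±y|/√2) = 1.00000 ≤ 1.5 ⇒ ∈ W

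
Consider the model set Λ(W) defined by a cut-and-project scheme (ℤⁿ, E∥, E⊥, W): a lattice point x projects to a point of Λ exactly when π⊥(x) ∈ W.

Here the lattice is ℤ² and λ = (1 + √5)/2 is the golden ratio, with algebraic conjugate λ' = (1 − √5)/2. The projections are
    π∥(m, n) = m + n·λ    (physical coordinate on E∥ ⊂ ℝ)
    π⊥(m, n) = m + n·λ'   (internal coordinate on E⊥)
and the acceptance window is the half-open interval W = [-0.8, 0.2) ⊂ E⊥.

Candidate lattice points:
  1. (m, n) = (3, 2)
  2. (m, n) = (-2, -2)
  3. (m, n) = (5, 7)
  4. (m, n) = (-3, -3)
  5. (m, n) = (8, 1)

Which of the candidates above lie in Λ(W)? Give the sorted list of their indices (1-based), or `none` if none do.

λ' = (1−√5)/2 ≈ -0.6180.
[1] lift (3,2): star map gives 1.7639; window check -0.8 ≤ 1.7639 < 0.2 is false → out
[2] lift (-2,-2): star map gives -0.7639; window check -0.8 ≤ -0.7639 < 0.2 is true → IN Λ
[3] lift (5,7): star map gives 0.6738; window check -0.8 ≤ 0.6738 < 0.2 is false → out
[4] lift (-3,-3): star map gives -1.1459; window check -0.8 ≤ -1.1459 < 0.2 is false → out
[5] lift (8,1): star map gives 7.3820; window check -0.8 ≤ 7.3820 < 0.2 is false → out

2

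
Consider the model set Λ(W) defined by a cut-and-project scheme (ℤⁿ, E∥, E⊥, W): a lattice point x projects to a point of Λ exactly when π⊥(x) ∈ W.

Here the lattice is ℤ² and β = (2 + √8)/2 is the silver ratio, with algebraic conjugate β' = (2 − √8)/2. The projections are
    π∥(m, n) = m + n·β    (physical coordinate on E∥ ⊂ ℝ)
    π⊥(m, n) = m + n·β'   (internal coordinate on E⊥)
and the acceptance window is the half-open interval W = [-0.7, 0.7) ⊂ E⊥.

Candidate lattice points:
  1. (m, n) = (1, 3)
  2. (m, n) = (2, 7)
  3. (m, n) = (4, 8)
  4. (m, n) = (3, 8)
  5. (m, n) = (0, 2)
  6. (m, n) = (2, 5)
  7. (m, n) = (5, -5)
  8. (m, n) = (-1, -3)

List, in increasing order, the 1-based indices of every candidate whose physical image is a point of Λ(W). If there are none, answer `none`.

1, 3, 4, 6, 8

Numerically β ≈ 2.414214 and β' = −1/β ≈ -0.414214.
#1 (1,3): internal coord 1 + (3)·β' = -0.242641; -0.242641 ∈ [-0.7, 0.7) → IN Λ
#2 (2,7): internal coord 2 + (7)·β' = -0.899495; -0.899495 ∉ [-0.7, 0.7) → out
#3 (4,8): internal coord 4 + (8)·β' = +0.686292; +0.686292 ∈ [-0.7, 0.7) → IN Λ
#4 (3,8): internal coord 3 + (8)·β' = -0.313708; -0.313708 ∈ [-0.7, 0.7) → IN Λ
#5 (0,2): internal coord 0 + (2)·β' = -0.828427; -0.828427 ∉ [-0.7, 0.7) → out
#6 (2,5): internal coord 2 + (5)·β' = -0.071068; -0.071068 ∈ [-0.7, 0.7) → IN Λ
#7 (5,-5): internal coord 5 + (-5)·β' = +7.071068; +7.071068 ∉ [-0.7, 0.7) → out
#8 (-1,-3): internal coord -1 + (-3)·β' = +0.242641; +0.242641 ∈ [-0.7, 0.7) → IN Λ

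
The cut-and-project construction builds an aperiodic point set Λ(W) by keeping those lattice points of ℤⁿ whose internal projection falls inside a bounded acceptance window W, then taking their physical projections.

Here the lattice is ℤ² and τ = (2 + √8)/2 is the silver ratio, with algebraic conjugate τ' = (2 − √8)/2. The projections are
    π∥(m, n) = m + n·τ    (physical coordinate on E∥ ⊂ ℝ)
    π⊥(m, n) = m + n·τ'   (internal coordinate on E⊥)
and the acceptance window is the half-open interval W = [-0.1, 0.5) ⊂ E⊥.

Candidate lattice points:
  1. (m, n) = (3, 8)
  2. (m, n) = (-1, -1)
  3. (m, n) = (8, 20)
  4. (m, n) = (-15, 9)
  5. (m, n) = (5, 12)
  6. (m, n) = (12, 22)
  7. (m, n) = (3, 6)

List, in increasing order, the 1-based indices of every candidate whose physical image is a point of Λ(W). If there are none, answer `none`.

τ' = (2−√8)/2 ≈ -0.41421.
#1 (3,8): internal coord 3 + (8)·τ' = -0.31371; -0.31371 ∉ [-0.1, 0.5) → out
#2 (-1,-1): internal coord -1 + (-1)·τ' = -0.58579; -0.58579 ∉ [-0.1, 0.5) → out
#3 (8,20): internal coord 8 + (20)·τ' = -0.28427; -0.28427 ∉ [-0.1, 0.5) → out
#4 (-15,9): internal coord -15 + (9)·τ' = -18.72792; -18.72792 ∉ [-0.1, 0.5) → out
#5 (5,12): internal coord 5 + (12)·τ' = +0.02944; +0.02944 ∈ [-0.1, 0.5) → IN Λ
#6 (12,22): internal coord 12 + (22)·τ' = +2.88730; +2.88730 ∉ [-0.1, 0.5) → out
#7 (3,6): internal coord 3 + (6)·τ' = +0.51472; +0.51472 ∉ [-0.1, 0.5) → out

5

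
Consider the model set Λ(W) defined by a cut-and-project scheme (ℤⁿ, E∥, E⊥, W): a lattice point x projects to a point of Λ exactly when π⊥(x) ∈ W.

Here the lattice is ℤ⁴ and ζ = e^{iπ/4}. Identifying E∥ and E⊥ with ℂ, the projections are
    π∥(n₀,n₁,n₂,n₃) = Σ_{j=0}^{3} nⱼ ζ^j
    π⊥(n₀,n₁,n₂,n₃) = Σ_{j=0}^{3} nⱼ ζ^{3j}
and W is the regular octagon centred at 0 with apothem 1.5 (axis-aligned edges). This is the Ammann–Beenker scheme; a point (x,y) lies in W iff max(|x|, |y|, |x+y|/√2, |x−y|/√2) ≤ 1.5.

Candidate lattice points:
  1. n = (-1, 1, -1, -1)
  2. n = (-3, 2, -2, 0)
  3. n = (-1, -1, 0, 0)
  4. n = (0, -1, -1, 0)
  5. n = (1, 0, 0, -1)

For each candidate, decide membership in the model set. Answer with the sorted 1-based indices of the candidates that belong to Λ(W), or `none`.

π⊥(n) = n₀ + n₁ζ³ + n₂ζ⁶ + n₃ζ⁹ where ζ = e^{iπ/4}.
candidate 1: n = (-1, 1, -1, -1) → π⊥ ≈ (-2.4142, +1.0000); max(|x|,|y|,|x±y|/√2) = 2.4142 > 1.5 ⇒ ∉ W
candidate 2: n = (-3, 2, -2, 0) → π⊥ ≈ (-4.4142, +3.4142); max(|x|,|y|,|x±y|/√2) = 5.5355 > 1.5 ⇒ ∉ W
candidate 3: n = (-1, -1, 0, 0) → π⊥ ≈ (-0.2929, -0.7071); max(|x|,|y|,|x±y|/√2) = 0.7071 ≤ 1.5 ⇒ ∈ W
candidate 4: n = (0, -1, -1, 0) → π⊥ ≈ (+0.7071, +0.2929); max(|x|,|y|,|x±y|/√2) = 0.7071 ≤ 1.5 ⇒ ∈ W
candidate 5: n = (1, 0, 0, -1) → π⊥ ≈ (+0.2929, -0.7071); max(|x|,|y|,|x±y|/√2) = 0.7071 ≤ 1.5 ⇒ ∈ W

3, 4, 5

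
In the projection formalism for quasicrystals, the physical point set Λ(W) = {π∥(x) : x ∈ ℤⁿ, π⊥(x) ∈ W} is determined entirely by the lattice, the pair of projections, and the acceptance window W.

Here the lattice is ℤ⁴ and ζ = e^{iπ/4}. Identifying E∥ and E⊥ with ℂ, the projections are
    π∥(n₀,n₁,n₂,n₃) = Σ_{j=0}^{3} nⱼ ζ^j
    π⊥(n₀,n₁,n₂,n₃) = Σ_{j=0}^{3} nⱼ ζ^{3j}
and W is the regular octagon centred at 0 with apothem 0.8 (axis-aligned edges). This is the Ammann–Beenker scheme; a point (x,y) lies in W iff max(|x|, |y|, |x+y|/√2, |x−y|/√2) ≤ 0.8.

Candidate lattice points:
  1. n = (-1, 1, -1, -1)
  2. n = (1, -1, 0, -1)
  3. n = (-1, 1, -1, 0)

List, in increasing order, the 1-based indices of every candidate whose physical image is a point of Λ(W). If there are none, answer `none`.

π⊥(n) = n₀ + n₁ζ³ + n₂ζ⁶ + n₃ζ⁹ where ζ = e^{iπ/4}.
candidate 1: n = (-1, 1, -1, -1) → π⊥ ≈ (-2.4142, +1.0000); max(|x|,|y|,|x±y|/√2) = 2.4142 > 0.8 ⇒ ∉ W
candidate 2: n = (1, -1, 0, -1) → π⊥ ≈ (+1.0000, -1.4142); max(|x|,|y|,|x±y|/√2) = 1.7071 > 0.8 ⇒ ∉ W
candidate 3: n = (-1, 1, -1, 0) → π⊥ ≈ (-1.7071, +1.7071); max(|x|,|y|,|x±y|/√2) = 2.4142 > 0.8 ⇒ ∉ W

none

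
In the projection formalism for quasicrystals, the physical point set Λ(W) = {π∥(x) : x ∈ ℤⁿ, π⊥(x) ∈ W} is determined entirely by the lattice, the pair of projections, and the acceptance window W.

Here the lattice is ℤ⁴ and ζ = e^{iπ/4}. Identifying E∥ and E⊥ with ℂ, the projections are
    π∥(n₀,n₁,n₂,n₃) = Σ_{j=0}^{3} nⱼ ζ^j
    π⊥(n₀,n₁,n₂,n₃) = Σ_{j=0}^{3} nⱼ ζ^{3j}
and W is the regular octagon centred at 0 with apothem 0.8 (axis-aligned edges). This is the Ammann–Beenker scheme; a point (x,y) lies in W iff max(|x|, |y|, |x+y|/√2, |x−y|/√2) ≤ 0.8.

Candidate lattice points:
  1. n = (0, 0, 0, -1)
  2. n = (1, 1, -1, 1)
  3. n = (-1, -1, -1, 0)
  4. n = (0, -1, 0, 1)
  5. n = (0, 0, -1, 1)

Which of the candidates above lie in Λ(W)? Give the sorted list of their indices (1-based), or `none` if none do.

Internal map: ζ^{3j} for j=0..3 gives (1,0), (−√2/2,√2/2), (0,−1), (√2/2,√2/2).
#1 (0, 0, 0, -1): internal (-0.70711, -0.70711); octagon support 1.00000 vs apothem 0.8 → ∉ W
#2 (1, 1, -1, 1): internal (1.00000, 2.41421); octagon support 2.41421 vs apothem 0.8 → ∉ W
#3 (-1, -1, -1, 0): internal (-0.29289, 0.29289); octagon support 0.41421 vs apothem 0.8 → ∈ W
#4 (0, -1, 0, 1): internal (1.41421, 0.00000); octagon support 1.41421 vs apothem 0.8 → ∉ W
#5 (0, 0, -1, 1): internal (0.70711, 1.70711); octagon support 1.70711 vs apothem 0.8 → ∉ W

3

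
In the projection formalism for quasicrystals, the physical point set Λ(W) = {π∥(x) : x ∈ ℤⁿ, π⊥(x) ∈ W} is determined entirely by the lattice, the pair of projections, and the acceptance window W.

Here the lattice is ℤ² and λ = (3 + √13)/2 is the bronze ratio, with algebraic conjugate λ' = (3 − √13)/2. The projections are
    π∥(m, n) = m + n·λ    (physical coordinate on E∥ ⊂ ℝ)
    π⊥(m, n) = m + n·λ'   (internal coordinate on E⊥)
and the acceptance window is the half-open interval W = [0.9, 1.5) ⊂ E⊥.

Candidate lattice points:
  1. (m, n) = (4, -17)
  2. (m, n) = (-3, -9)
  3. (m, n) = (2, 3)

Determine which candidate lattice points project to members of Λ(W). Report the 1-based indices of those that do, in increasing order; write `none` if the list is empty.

3

Numerically λ ≈ 3.3028 and λ' = −1/λ ≈ -0.3028.
candidate 1: (m,n)=(4,-17) → π∥ = 4-17·λ ≈ -52.1472, π⊥ = 4-17·λ' ≈ 9.1472 ∉ [0.9, 1.5) ⇒ out
candidate 2: (m,n)=(-3,-9) → π∥ = -3-9·λ ≈ -32.7250, π⊥ = -3-9·λ' ≈ -0.2750 ∉ [0.9, 1.5) ⇒ out
candidate 3: (m,n)=(2,3) → π∥ = 2+3·λ ≈ 11.9083, π⊥ = 2+3·λ' ≈ 1.0917 ∈ [0.9, 1.5) ⇒ IN Λ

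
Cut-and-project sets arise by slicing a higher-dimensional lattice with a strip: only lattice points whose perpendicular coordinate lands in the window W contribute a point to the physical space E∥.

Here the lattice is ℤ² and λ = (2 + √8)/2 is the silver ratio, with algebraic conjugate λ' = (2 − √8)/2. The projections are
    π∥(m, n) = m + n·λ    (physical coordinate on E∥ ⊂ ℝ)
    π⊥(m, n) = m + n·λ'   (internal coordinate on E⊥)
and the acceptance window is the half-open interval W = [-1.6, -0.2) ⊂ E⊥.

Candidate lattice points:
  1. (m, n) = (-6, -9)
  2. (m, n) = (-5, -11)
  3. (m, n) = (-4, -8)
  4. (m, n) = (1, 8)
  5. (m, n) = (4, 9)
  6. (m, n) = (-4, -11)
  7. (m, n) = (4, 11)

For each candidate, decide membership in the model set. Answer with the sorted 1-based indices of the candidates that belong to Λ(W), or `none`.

Numerically λ ≈ 2.41421 and λ' = −1/λ ≈ -0.41421.
#1 (-6,-9): internal coord -6 + (-9)·λ' = -2.27208; -2.27208 ∉ [-1.6, -0.2) → out
#2 (-5,-11): internal coord -5 + (-11)·λ' = -0.44365; -0.44365 ∈ [-1.6, -0.2) → IN Λ
#3 (-4,-8): internal coord -4 + (-8)·λ' = -0.68629; -0.68629 ∈ [-1.6, -0.2) → IN Λ
#4 (1,8): internal coord 1 + (8)·λ' = -2.31371; -2.31371 ∉ [-1.6, -0.2) → out
#5 (4,9): internal coord 4 + (9)·λ' = +0.27208; +0.27208 ∉ [-1.6, -0.2) → out
#6 (-4,-11): internal coord -4 + (-11)·λ' = +0.55635; +0.55635 ∉ [-1.6, -0.2) → out
#7 (4,11): internal coord 4 + (11)·λ' = -0.55635; -0.55635 ∈ [-1.6, -0.2) → IN Λ

2, 3, 7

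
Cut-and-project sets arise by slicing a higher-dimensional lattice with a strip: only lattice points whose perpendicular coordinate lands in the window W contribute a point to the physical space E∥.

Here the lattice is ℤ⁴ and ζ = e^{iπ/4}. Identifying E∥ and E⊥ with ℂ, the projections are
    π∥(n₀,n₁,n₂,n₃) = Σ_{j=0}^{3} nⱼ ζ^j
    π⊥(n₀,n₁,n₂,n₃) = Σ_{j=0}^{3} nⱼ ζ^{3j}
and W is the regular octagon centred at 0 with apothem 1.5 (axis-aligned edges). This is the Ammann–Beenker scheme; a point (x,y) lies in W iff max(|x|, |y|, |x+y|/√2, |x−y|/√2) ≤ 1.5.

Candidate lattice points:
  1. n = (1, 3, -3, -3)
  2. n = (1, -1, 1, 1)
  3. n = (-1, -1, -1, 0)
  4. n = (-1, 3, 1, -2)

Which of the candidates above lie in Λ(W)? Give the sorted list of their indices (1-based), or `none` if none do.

3

Internal map: ζ^{3j} for j=0..3 gives (1,0), (−√2/2,√2/2), (0,−1), (√2/2,√2/2).
#1 (1, 3, -3, -3): internal (-3.242641, 3.000000); octagon support 4.414214 vs apothem 1.5 → ∉ W
#2 (1, -1, 1, 1): internal (2.414214, -1.000000); octagon support 2.414214 vs apothem 1.5 → ∉ W
#3 (-1, -1, -1, 0): internal (-0.292893, 0.292893); octagon support 0.414214 vs apothem 1.5 → ∈ W
#4 (-1, 3, 1, -2): internal (-4.535534, -0.292893); octagon support 4.535534 vs apothem 1.5 → ∉ W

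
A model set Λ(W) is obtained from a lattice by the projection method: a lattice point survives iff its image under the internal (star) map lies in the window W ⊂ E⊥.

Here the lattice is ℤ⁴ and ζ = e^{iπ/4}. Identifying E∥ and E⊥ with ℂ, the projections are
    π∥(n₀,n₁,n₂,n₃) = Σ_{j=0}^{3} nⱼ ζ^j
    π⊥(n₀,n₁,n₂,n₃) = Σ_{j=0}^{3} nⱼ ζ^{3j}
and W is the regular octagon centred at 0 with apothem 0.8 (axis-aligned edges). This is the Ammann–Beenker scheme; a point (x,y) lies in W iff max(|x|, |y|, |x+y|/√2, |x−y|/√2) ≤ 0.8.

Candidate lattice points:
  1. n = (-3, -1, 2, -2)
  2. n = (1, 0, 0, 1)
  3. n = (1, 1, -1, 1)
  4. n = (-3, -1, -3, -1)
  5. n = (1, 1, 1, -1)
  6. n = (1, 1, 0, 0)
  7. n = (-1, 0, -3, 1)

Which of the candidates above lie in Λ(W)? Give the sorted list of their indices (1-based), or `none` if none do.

6

Internal map: ζ^{3j} for j=0..3 gives (1,0), (−√2/2,√2/2), (0,−1), (√2/2,√2/2).
#1 (-3, -1, 2, -2): internal (-3.7071, -4.1213); octagon support 5.5355 vs apothem 0.8 → ∉ W
#2 (1, 0, 0, 1): internal (1.7071, 0.7071); octagon support 1.7071 vs apothem 0.8 → ∉ W
#3 (1, 1, -1, 1): internal (1.0000, 2.4142); octagon support 2.4142 vs apothem 0.8 → ∉ W
#4 (-3, -1, -3, -1): internal (-3.0000, 1.5858); octagon support 3.2426 vs apothem 0.8 → ∉ W
#5 (1, 1, 1, -1): internal (-0.4142, -1.0000); octagon support 1.0000 vs apothem 0.8 → ∉ W
#6 (1, 1, 0, 0): internal (0.2929, 0.7071); octagon support 0.7071 vs apothem 0.8 → ∈ W
#7 (-1, 0, -3, 1): internal (-0.2929, 3.7071); octagon support 3.7071 vs apothem 0.8 → ∉ W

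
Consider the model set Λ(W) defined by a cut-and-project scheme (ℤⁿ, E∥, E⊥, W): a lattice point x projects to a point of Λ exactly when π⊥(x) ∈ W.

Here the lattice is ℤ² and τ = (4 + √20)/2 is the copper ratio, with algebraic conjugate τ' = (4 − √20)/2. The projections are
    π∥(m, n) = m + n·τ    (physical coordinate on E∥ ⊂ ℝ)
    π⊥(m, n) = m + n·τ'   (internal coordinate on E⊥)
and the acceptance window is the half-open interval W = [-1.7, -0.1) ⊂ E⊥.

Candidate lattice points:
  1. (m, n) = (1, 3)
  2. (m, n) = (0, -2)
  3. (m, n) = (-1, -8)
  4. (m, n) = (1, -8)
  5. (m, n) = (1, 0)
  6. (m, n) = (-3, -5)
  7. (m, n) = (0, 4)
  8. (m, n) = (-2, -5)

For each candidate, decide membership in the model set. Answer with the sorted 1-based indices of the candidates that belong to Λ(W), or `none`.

7, 8

Numerically τ ≈ 4.2361 and τ' = −1/τ ≈ -0.2361.
#1 (1,3): internal coord 1 + (3)·τ' = +0.2918; +0.2918 ∉ [-1.7, -0.1) → out
#2 (0,-2): internal coord 0 + (-2)·τ' = +0.4721; +0.4721 ∉ [-1.7, -0.1) → out
#3 (-1,-8): internal coord -1 + (-8)·τ' = +0.8885; +0.8885 ∉ [-1.7, -0.1) → out
#4 (1,-8): internal coord 1 + (-8)·τ' = +2.8885; +2.8885 ∉ [-1.7, -0.1) → out
#5 (1,0): internal coord 1 + (0)·τ' = +1.0000; +1.0000 ∉ [-1.7, -0.1) → out
#6 (-3,-5): internal coord -3 + (-5)·τ' = -1.8197; -1.8197 ∉ [-1.7, -0.1) → out
#7 (0,4): internal coord 0 + (4)·τ' = -0.9443; -0.9443 ∈ [-1.7, -0.1) → IN Λ
#8 (-2,-5): internal coord -2 + (-5)·τ' = -0.8197; -0.8197 ∈ [-1.7, -0.1) → IN Λ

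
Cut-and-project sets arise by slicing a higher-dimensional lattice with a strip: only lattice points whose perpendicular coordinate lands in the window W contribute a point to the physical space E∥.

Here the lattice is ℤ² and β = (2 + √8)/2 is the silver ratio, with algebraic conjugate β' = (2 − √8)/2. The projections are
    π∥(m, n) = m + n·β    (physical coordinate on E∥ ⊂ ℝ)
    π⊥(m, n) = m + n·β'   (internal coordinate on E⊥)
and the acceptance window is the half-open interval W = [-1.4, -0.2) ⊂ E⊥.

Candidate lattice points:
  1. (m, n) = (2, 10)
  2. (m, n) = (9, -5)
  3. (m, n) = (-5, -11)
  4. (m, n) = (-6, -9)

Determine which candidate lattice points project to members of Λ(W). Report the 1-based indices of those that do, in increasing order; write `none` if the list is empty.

3

Numerically β ≈ 2.4142 and β' = −1/β ≈ -0.4142.
candidate 1: (m,n)=(2,10) → π∥ = 2+10·β ≈ 26.1421, π⊥ = 2+10·β' ≈ -2.1421 ∉ [-1.4, -0.2) ⇒ out
candidate 2: (m,n)=(9,-5) → π∥ = 9-5·β ≈ -3.0711, π⊥ = 9-5·β' ≈ 11.0711 ∉ [-1.4, -0.2) ⇒ out
candidate 3: (m,n)=(-5,-11) → π∥ = -5-11·β ≈ -31.5563, π⊥ = -5-11·β' ≈ -0.4437 ∈ [-1.4, -0.2) ⇒ IN Λ
candidate 4: (m,n)=(-6,-9) → π∥ = -6-9·β ≈ -27.7279, π⊥ = -6-9·β' ≈ -2.2721 ∉ [-1.4, -0.2) ⇒ out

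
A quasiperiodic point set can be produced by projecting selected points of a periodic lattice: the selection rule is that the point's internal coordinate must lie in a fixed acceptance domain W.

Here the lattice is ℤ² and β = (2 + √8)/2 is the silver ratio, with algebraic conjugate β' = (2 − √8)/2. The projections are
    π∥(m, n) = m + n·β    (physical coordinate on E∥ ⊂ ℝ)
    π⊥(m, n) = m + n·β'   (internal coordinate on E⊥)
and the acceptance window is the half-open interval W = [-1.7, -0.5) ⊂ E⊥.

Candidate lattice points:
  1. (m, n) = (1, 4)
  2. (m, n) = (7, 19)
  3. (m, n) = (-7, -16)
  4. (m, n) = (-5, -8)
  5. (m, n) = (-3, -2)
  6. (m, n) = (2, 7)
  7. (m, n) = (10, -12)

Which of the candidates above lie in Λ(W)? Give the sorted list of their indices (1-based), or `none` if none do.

1, 2, 4, 6

β' = (2−√8)/2 ≈ -0.414214.
[1] lift (1,4): star map gives -0.656854; window check -1.7 ≤ -0.656854 < -0.5 is true → IN Λ
[2] lift (7,19): star map gives -0.870058; window check -1.7 ≤ -0.870058 < -0.5 is true → IN Λ
[3] lift (-7,-16): star map gives -0.372583; window check -1.7 ≤ -0.372583 < -0.5 is false → out
[4] lift (-5,-8): star map gives -1.686292; window check -1.7 ≤ -1.686292 < -0.5 is true → IN Λ
[5] lift (-3,-2): star map gives -2.171573; window check -1.7 ≤ -2.171573 < -0.5 is false → out
[6] lift (2,7): star map gives -0.899495; window check -1.7 ≤ -0.899495 < -0.5 is true → IN Λ
[7] lift (10,-12): star map gives 14.970563; window check -1.7 ≤ 14.970563 < -0.5 is false → out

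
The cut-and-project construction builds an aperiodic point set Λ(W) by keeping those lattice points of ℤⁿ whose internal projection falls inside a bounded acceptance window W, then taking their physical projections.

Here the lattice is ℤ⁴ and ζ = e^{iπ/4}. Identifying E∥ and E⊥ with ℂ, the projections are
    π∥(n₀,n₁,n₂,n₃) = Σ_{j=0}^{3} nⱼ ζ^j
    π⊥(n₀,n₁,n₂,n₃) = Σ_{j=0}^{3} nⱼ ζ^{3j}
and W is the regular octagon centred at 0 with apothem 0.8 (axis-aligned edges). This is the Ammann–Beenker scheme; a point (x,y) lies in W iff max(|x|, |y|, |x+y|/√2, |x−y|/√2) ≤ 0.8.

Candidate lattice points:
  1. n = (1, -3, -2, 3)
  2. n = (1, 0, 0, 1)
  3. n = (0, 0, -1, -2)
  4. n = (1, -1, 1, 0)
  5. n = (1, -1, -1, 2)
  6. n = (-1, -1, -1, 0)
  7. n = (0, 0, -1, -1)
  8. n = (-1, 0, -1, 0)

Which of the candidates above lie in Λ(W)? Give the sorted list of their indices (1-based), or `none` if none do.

π⊥(n) = n₀ + n₁ζ³ + n₂ζ⁶ + n₃ζ⁹ where ζ = e^{iπ/4}.
#1 (1, -3, -2, 3): internal (5.2426, 2.0000); octagon support 5.2426 vs apothem 0.8 → ∉ W
#2 (1, 0, 0, 1): internal (1.7071, 0.7071); octagon support 1.7071 vs apothem 0.8 → ∉ W
#3 (0, 0, -1, -2): internal (-1.4142, -0.4142); octagon support 1.4142 vs apothem 0.8 → ∉ W
#4 (1, -1, 1, 0): internal (1.7071, -1.7071); octagon support 2.4142 vs apothem 0.8 → ∉ W
#5 (1, -1, -1, 2): internal (3.1213, 1.7071); octagon support 3.4142 vs apothem 0.8 → ∉ W
#6 (-1, -1, -1, 0): internal (-0.2929, 0.2929); octagon support 0.4142 vs apothem 0.8 → ∈ W
#7 (0, 0, -1, -1): internal (-0.7071, 0.2929); octagon support 0.7071 vs apothem 0.8 → ∈ W
#8 (-1, 0, -1, 0): internal (-1.0000, 1.0000); octagon support 1.4142 vs apothem 0.8 → ∉ W

6, 7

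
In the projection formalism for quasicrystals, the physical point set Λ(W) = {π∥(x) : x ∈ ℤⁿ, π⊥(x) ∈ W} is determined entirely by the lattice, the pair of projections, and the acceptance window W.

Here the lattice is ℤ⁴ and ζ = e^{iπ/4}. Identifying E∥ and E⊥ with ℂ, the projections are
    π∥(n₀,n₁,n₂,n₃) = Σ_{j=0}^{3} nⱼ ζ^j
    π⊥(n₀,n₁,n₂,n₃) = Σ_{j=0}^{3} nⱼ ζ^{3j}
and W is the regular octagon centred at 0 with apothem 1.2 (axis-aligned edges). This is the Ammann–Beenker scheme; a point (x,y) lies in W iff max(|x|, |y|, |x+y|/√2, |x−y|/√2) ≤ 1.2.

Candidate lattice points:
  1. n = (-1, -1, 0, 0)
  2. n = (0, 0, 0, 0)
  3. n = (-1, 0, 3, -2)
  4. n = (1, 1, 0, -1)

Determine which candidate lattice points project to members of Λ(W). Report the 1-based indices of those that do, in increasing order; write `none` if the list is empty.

1, 2, 4

π⊥(n) = n₀ + n₁ζ³ + n₂ζ⁶ + n₃ζ⁹ where ζ = e^{iπ/4}.
#1 (-1, -1, 0, 0): internal (-0.2929, -0.7071); octagon support 0.7071 vs apothem 1.2 → ∈ W
#2 (0, 0, 0, 0): internal (0.0000, 0.0000); octagon support 0.0000 vs apothem 1.2 → ∈ W
#3 (-1, 0, 3, -2): internal (-2.4142, -4.4142); octagon support 4.8284 vs apothem 1.2 → ∉ W
#4 (1, 1, 0, -1): internal (-0.4142, 0.0000); octagon support 0.4142 vs apothem 1.2 → ∈ W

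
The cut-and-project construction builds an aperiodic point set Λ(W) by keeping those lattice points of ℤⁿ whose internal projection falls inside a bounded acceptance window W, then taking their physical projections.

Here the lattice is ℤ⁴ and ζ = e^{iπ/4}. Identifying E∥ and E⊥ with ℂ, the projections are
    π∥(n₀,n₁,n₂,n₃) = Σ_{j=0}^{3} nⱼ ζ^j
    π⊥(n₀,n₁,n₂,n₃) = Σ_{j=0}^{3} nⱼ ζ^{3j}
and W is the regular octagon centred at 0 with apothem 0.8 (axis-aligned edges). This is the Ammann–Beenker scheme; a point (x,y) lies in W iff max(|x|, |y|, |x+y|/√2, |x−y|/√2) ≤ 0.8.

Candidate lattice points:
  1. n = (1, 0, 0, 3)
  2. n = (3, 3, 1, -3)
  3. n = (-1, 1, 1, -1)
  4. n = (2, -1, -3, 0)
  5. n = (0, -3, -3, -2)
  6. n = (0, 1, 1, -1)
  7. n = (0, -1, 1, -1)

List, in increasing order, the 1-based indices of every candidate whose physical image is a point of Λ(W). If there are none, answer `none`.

Internal map: ζ^{3j} for j=0..3 gives (1,0), (−√2/2,√2/2), (0,−1), (√2/2,√2/2).
#1 (1, 0, 0, 3): internal (3.1213, 2.1213); octagon support 3.7071 vs apothem 0.8 → ∉ W
#2 (3, 3, 1, -3): internal (-1.2426, -1.0000); octagon support 1.5858 vs apothem 0.8 → ∉ W
#3 (-1, 1, 1, -1): internal (-2.4142, -1.0000); octagon support 2.4142 vs apothem 0.8 → ∉ W
#4 (2, -1, -3, 0): internal (2.7071, 2.2929); octagon support 3.5355 vs apothem 0.8 → ∉ W
#5 (0, -3, -3, -2): internal (0.7071, -0.5355); octagon support 0.8787 vs apothem 0.8 → ∉ W
#6 (0, 1, 1, -1): internal (-1.4142, -1.0000); octagon support 1.7071 vs apothem 0.8 → ∉ W
#7 (0, -1, 1, -1): internal (0.0000, -2.4142); octagon support 2.4142 vs apothem 0.8 → ∉ W

none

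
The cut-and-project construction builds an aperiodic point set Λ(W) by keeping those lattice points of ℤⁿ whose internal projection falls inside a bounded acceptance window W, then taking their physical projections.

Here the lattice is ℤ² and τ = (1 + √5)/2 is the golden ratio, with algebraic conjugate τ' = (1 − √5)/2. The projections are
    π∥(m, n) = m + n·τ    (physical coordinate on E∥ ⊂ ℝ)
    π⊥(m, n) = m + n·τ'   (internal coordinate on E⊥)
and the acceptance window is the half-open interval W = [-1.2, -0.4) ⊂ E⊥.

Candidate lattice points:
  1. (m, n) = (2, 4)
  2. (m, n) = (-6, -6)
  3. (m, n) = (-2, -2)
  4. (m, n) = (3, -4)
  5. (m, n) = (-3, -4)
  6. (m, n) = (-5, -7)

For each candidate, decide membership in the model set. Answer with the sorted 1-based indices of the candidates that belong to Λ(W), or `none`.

τ' = (1−√5)/2 ≈ -0.618034.
#1 (2,4): internal coord 2 + (4)·τ' = -0.472136; -0.472136 ∈ [-1.2, -0.4) → IN Λ
#2 (-6,-6): internal coord -6 + (-6)·τ' = -2.291796; -2.291796 ∉ [-1.2, -0.4) → out
#3 (-2,-2): internal coord -2 + (-2)·τ' = -0.763932; -0.763932 ∈ [-1.2, -0.4) → IN Λ
#4 (3,-4): internal coord 3 + (-4)·τ' = +5.472136; +5.472136 ∉ [-1.2, -0.4) → out
#5 (-3,-4): internal coord -3 + (-4)·τ' = -0.527864; -0.527864 ∈ [-1.2, -0.4) → IN Λ
#6 (-5,-7): internal coord -5 + (-7)·τ' = -0.673762; -0.673762 ∈ [-1.2, -0.4) → IN Λ

1, 3, 5, 6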